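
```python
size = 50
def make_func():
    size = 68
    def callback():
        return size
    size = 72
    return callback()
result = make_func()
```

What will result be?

Step 1: make_func() sets size = 68, then later size = 72.
Step 2: callback() is called after size is reassigned to 72. Closures capture variables by reference, not by value.
Step 3: result = 72

The answer is 72.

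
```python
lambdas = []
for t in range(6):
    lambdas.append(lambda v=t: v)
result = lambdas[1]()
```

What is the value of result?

Step 1: Default argument v=t captures t's value at each iteration.
Step 2: lambdas[1] captured v = 1 when t was 1.
Step 3: result = 1

The answer is 1.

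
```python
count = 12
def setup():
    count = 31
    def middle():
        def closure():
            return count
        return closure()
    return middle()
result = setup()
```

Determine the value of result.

Step 1: setup() defines count = 31. middle() and closure() have no local count.
Step 2: closure() checks local (none), enclosing middle() (none), enclosing setup() and finds count = 31.
Step 3: result = 31

The answer is 31.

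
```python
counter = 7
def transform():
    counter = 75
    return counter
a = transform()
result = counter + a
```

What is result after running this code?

Step 1: Global counter = 7. transform() returns local counter = 75.
Step 2: a = 75. Global counter still = 7.
Step 3: result = 7 + 75 = 82

The answer is 82.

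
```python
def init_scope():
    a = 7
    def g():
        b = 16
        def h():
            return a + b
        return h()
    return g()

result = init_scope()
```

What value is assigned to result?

Step 1: init_scope() defines a = 7. g() defines b = 16.
Step 2: h() accesses both from enclosing scopes: a = 7, b = 16.
Step 3: result = 7 + 16 = 23

The answer is 23.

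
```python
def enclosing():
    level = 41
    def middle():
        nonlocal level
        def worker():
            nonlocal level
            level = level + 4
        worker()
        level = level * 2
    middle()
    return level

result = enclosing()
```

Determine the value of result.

Step 1: level = 41.
Step 2: worker() adds 4: level = 41 + 4 = 45.
Step 3: middle() doubles: level = 45 * 2 = 90.
Step 4: result = 90

The answer is 90.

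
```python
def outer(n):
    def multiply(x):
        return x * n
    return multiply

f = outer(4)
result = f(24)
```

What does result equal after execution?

Step 1: outer(4) returns multiply closure with n = 4.
Step 2: f(24) computes 24 * 4 = 96.
Step 3: result = 96

The answer is 96.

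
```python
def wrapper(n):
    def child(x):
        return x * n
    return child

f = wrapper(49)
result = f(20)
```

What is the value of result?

Step 1: wrapper(49) creates a closure capturing n = 49.
Step 2: f(20) computes 20 * 49 = 980.
Step 3: result = 980

The answer is 980.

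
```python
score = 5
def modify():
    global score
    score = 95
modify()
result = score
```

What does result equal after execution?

Step 1: score = 5 globally.
Step 2: modify() declares global score and sets it to 95.
Step 3: After modify(), global score = 95. result = 95

The answer is 95.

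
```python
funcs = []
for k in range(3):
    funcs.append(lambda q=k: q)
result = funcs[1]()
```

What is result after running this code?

Step 1: Default argument q=k captures k's value at each iteration.
Step 2: funcs[1] captured q = 1 when k was 1.
Step 3: result = 1

The answer is 1.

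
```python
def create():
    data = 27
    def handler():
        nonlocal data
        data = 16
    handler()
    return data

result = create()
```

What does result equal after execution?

Step 1: create() sets data = 27.
Step 2: handler() uses nonlocal to reassign data = 16.
Step 3: result = 16

The answer is 16.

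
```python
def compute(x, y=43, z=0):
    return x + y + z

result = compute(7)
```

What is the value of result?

Step 1: compute(7) uses defaults y = 43, z = 0.
Step 2: Returns 7 + 43 + 0 = 50.
Step 3: result = 50

The answer is 50.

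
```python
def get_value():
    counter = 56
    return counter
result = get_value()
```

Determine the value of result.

Step 1: get_value() defines counter = 56 in its local scope.
Step 2: return counter finds the local variable counter = 56.
Step 3: result = 56

The answer is 56.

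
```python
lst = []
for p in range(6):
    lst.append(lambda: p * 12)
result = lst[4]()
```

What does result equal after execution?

Step 1: All lambdas reference the same variable p (late binding).
Step 2: After the loop, p = 5. Every lambda returns p * 12.
Step 3: lst[4]() = 5 * 12 = 60

The answer is 60.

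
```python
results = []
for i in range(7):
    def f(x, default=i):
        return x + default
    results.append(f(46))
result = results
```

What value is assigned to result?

Step 1: Default argument default=i is evaluated at function definition time.
Step 2: Each iteration creates f with default = current i value.
Step 3: f(46) returns 46 + default. results = [46, 47, 48, 49, 50, 51, 52]

The answer is [46, 47, 48, 49, 50, 51, 52].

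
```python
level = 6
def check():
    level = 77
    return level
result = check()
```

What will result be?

Step 1: Global level = 6.
Step 2: check() creates local level = 77, shadowing the global.
Step 3: Returns local level = 77. result = 77

The answer is 77.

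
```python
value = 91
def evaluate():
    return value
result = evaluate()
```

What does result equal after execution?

Step 1: value = 91 is defined in the global scope.
Step 2: evaluate() looks up value. No local value exists, so Python checks the global scope via LEGB rule and finds value = 91.
Step 3: result = 91

The answer is 91.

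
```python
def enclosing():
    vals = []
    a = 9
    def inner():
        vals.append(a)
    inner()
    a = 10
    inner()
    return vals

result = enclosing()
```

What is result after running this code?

Step 1: a = 9. inner() appends current a to vals.
Step 2: First inner(): appends 9. Then a = 10.
Step 3: Second inner(): appends 10 (closure sees updated a). result = [9, 10]

The answer is [9, 10].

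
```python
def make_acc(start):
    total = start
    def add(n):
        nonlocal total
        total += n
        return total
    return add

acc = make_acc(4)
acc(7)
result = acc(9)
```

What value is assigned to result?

Step 1: make_acc(4) creates closure with total = 4.
Step 2: First acc(7): total = 4 + 7 = 11.
Step 3: Second acc(9): total = 11 + 9 = 20. result = 20

The answer is 20.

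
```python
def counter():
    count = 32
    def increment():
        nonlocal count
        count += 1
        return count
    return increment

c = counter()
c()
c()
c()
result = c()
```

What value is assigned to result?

Step 1: counter() creates closure with count = 32.
Step 2: Each c() call increments count via nonlocal. After 4 calls: 32 + 4 = 36.
Step 3: result = 36

The answer is 36.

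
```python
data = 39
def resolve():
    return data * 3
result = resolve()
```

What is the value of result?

Step 1: data = 39 is defined globally.
Step 2: resolve() looks up data from global scope = 39, then computes 39 * 3 = 117.
Step 3: result = 117

The answer is 117.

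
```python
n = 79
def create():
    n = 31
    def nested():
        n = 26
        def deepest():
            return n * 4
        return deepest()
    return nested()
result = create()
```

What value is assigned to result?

Step 1: deepest() looks up n through LEGB: not local, finds n = 26 in enclosing nested().
Step 2: Returns 26 * 4 = 104.
Step 3: result = 104

The answer is 104.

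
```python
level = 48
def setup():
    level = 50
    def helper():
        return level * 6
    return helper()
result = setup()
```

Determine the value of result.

Step 1: setup() shadows global level with level = 50.
Step 2: helper() finds level = 50 in enclosing scope, computes 50 * 6 = 300.
Step 3: result = 300

The answer is 300.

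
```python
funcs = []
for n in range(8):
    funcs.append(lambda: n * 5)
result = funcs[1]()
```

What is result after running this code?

Step 1: All lambdas reference the same variable n (late binding).
Step 2: After the loop, n = 7. Every lambda returns n * 5.
Step 3: funcs[1]() = 7 * 5 = 35

The answer is 35.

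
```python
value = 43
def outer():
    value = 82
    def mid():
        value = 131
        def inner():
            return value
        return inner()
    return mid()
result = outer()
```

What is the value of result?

Step 1: Three levels of shadowing: global 43, outer 82, mid 131.
Step 2: inner() finds value = 131 in enclosing mid() scope.
Step 3: result = 131

The answer is 131.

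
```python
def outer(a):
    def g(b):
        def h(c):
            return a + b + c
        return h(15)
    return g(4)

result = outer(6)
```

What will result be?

Step 1: a = 6, b = 4, c = 15 across three nested scopes.
Step 2: h() accesses all three via LEGB rule.
Step 3: result = 6 + 4 + 15 = 25

The answer is 25.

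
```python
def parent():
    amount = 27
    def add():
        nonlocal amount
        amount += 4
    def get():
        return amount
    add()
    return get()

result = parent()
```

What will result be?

Step 1: amount = 27. add() modifies it via nonlocal, get() reads it.
Step 2: add() makes amount = 27 + 4 = 31.
Step 3: get() returns 31. result = 31

The answer is 31.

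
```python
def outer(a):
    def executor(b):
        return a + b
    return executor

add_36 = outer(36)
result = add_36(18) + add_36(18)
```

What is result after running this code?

Step 1: add_36 captures a = 36.
Step 2: add_36(18) = 36 + 18 = 54, called twice.
Step 3: result = 54 + 54 = 108

The answer is 108.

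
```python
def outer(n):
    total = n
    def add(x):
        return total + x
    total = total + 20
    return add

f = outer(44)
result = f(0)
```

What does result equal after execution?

Step 1: outer(44) sets total = 44, then total = 44 + 20 = 64.
Step 2: Closures capture by reference, so add sees total = 64.
Step 3: f(0) returns 64 + 0 = 64

The answer is 64.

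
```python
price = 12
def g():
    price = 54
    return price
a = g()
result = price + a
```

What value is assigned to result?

Step 1: Global price = 12. g() returns local price = 54.
Step 2: a = 54. Global price still = 12.
Step 3: result = 12 + 54 = 66

The answer is 66.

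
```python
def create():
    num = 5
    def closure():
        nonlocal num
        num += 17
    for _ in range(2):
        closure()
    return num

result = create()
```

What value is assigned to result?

Step 1: num = 5.
Step 2: closure() is called 2 times in a loop, each adding 17 via nonlocal.
Step 3: num = 5 + 17 * 2 = 39

The answer is 39.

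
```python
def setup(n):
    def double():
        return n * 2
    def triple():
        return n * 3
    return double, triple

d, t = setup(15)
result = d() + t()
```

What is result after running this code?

Step 1: Both closures capture the same n = 15.
Step 2: d() = 15 * 2 = 30, t() = 15 * 3 = 45.
Step 3: result = 30 + 45 = 75

The answer is 75.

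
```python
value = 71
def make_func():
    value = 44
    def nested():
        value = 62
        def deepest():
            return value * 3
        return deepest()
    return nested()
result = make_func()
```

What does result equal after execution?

Step 1: deepest() looks up value through LEGB: not local, finds value = 62 in enclosing nested().
Step 2: Returns 62 * 3 = 186.
Step 3: result = 186

The answer is 186.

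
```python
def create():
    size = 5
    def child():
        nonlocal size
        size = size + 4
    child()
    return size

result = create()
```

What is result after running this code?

Step 1: create() sets size = 5.
Step 2: child() uses nonlocal to modify size in create's scope: size = 5 + 4 = 9.
Step 3: create() returns the modified size = 9

The answer is 9.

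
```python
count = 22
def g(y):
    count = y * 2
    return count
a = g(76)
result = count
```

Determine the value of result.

Step 1: Global count = 22.
Step 2: g(76) creates local count = 76 * 2 = 152.
Step 3: Global count unchanged because no global keyword. result = 22

The answer is 22.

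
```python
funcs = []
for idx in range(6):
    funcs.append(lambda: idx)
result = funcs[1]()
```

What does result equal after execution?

Step 1: The loop creates 6 lambdas, all referencing the same variable idx.
Step 2: After the loop, idx = 5 (final value).
Step 3: funcs[1]() looks up idx at call time and finds 5. This is the late binding gotcha. result = 5

The answer is 5.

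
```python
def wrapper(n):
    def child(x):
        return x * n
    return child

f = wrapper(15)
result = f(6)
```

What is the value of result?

Step 1: wrapper(15) creates a closure capturing n = 15.
Step 2: f(6) computes 6 * 15 = 90.
Step 3: result = 90

The answer is 90.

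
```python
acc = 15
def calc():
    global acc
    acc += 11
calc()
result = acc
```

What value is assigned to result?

Step 1: acc = 15 globally.
Step 2: calc() modifies global acc: acc += 11 = 26.
Step 3: result = 26

The answer is 26.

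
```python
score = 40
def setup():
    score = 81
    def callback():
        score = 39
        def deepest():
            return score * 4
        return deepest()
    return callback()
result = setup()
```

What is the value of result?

Step 1: deepest() looks up score through LEGB: not local, finds score = 39 in enclosing callback().
Step 2: Returns 39 * 4 = 156.
Step 3: result = 156

The answer is 156.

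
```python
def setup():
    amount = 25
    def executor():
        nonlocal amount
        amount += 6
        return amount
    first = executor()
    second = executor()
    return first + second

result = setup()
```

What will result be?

Step 1: amount starts at 25.
Step 2: First call: amount = 25 + 6 = 31, returns 31.
Step 3: Second call: amount = 31 + 6 = 37, returns 37.
Step 4: result = 31 + 37 = 68

The answer is 68.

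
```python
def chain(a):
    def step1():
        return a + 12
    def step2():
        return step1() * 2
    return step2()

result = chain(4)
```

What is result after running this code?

Step 1: chain(4) captures a = 4.
Step 2: step2() calls step1() which returns 4 + 12 = 16.
Step 3: step2() returns 16 * 2 = 32

The answer is 32.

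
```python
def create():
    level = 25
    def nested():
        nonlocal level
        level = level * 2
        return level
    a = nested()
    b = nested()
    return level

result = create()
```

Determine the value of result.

Step 1: level starts at 25.
Step 2: First nested(): level = 25 * 2 = 50.
Step 3: Second nested(): level = 50 * 2 = 100.
Step 4: result = 100

The answer is 100.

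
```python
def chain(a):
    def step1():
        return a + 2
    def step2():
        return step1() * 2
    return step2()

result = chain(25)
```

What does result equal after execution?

Step 1: chain(25) captures a = 25.
Step 2: step2() calls step1() which returns 25 + 2 = 27.
Step 3: step2() returns 27 * 2 = 54

The answer is 54.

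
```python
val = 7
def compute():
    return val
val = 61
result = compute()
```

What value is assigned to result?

Step 1: val is first set to 7, then reassigned to 61.
Step 2: compute() is called after the reassignment, so it looks up the current global val = 61.
Step 3: result = 61

The answer is 61.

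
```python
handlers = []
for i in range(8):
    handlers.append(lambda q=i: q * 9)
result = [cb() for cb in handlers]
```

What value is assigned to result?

Step 1: Default arg q=i captures i at each iteration.
Step 2: handlers[k] has q defaulting to k, returns k * 9.
Step 3: result = [0, 9, 18, 27, 36, 45, 54, 63]

The answer is [0, 9, 18, 27, 36, 45, 54, 63].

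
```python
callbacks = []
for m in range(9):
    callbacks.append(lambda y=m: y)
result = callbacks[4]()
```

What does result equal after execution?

Step 1: Default argument y=m captures m's value at each iteration.
Step 2: callbacks[4] captured y = 4 when m was 4.
Step 3: result = 4

The answer is 4.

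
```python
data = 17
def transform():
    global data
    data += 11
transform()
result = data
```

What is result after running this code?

Step 1: data = 17 globally.
Step 2: transform() modifies global data: data += 11 = 28.
Step 3: result = 28

The answer is 28.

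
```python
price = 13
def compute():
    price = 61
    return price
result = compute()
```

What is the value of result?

Step 1: Global price = 13.
Step 2: compute() creates local price = 61, shadowing the global.
Step 3: Returns local price = 61. result = 61

The answer is 61.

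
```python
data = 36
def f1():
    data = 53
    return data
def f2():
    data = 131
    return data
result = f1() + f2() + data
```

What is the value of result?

Step 1: Each function shadows global data with its own local.
Step 2: f1() returns 53, f2() returns 131.
Step 3: Global data = 36 is unchanged. result = 53 + 131 + 36 = 220

The answer is 220.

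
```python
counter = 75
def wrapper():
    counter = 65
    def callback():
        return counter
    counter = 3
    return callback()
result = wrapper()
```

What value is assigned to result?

Step 1: wrapper() sets counter = 65, then later counter = 3.
Step 2: callback() is called after counter is reassigned to 3. Closures capture variables by reference, not by value.
Step 3: result = 3

The answer is 3.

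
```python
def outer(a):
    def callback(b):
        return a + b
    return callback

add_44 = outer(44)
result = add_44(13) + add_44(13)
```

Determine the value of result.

Step 1: add_44 captures a = 44.
Step 2: add_44(13) = 44 + 13 = 57, called twice.
Step 3: result = 57 + 57 = 114

The answer is 114.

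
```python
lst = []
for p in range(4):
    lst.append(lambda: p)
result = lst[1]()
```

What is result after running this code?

Step 1: The loop creates 4 lambdas, all referencing the same variable p.
Step 2: After the loop, p = 3 (final value).
Step 3: lst[1]() looks up p at call time and finds 3. This is the late binding gotcha. result = 3

The answer is 3.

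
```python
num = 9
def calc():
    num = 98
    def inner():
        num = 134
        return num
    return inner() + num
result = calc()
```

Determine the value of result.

Step 1: calc() has local num = 98. inner() has local num = 134.
Step 2: inner() returns its local num = 134.
Step 3: calc() returns 134 + its own num (98) = 232

The answer is 232.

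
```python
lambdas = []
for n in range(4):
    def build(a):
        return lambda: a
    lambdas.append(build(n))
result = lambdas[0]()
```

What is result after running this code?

Step 1: build(n) creates a new scope capturing a = n at call time.
Step 2: lambdas[0] = build(0), so its lambda captures a = 0.
Step 3: result = 0 (closure factory fixes late binding)

The answer is 0.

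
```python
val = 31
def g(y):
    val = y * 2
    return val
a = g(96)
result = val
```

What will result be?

Step 1: Global val = 31.
Step 2: g(96) creates local val = 96 * 2 = 192.
Step 3: Global val unchanged because no global keyword. result = 31

The answer is 31.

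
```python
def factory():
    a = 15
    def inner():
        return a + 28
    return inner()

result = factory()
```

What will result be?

Step 1: factory() defines a = 15.
Step 2: inner() reads a = 15 from enclosing scope, returns 15 + 28 = 43.
Step 3: result = 43

The answer is 43.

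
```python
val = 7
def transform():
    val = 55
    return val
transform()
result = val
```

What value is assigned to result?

Step 1: val = 7 globally.
Step 2: transform() creates a LOCAL val = 55 (no global keyword!).
Step 3: The global val is unchanged. result = 7

The answer is 7.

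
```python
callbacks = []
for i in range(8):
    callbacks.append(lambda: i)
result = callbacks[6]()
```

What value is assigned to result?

Step 1: The loop creates 8 lambdas, all referencing the same variable i.
Step 2: After the loop, i = 7 (final value).
Step 3: callbacks[6]() looks up i at call time and finds 7. This is the late binding gotcha. result = 7

The answer is 7.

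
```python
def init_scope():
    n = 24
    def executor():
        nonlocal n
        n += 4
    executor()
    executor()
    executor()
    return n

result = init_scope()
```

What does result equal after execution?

Step 1: n starts at 24.
Step 2: executor() is called 3 times, each adding 4.
Step 3: n = 24 + 4 * 3 = 36

The answer is 36.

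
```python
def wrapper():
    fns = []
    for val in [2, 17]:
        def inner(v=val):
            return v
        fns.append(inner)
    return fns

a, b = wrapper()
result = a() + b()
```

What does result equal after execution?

Step 1: Default argument v=val captures val at each iteration.
Step 2: a() returns 2 (captured at first iteration), b() returns 17 (captured at second).
Step 3: result = 2 + 17 = 19

The answer is 19.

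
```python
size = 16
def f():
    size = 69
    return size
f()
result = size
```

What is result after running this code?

Step 1: size = 16 globally.
Step 2: f() creates a LOCAL size = 69 (no global keyword!).
Step 3: The global size is unchanged. result = 16

The answer is 16.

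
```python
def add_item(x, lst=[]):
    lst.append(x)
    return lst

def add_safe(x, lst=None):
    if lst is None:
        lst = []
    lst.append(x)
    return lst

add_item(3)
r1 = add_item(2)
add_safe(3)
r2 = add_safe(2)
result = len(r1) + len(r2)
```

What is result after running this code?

Step 1: add_item shares mutable default: after 2 calls, lst = [3, 2], len = 2.
Step 2: add_safe creates fresh list each time: r2 = [2], len = 1.
Step 3: result = 2 + 1 = 3

The answer is 3.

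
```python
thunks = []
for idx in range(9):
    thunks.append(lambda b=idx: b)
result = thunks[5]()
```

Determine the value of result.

Step 1: Default argument b=idx captures idx's value at each iteration.
Step 2: thunks[5] captured b = 5 when idx was 5.
Step 3: result = 5

The answer is 5.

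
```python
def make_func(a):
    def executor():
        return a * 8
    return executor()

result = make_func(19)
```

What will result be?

Step 1: make_func(19) binds parameter a = 19.
Step 2: executor() accesses a = 19 from enclosing scope.
Step 3: result = 19 * 8 = 152

The answer is 152.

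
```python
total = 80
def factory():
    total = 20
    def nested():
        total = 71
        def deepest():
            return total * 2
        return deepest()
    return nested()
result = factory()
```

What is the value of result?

Step 1: deepest() looks up total through LEGB: not local, finds total = 71 in enclosing nested().
Step 2: Returns 71 * 2 = 142.
Step 3: result = 142

The answer is 142.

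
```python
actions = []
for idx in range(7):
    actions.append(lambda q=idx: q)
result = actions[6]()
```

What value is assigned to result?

Step 1: Default argument q=idx captures idx's value at each iteration.
Step 2: actions[6] captured q = 6 when idx was 6.
Step 3: result = 6

The answer is 6.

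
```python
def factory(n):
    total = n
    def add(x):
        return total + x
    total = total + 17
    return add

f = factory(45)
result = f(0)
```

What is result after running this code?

Step 1: factory(45) sets total = 45, then total = 45 + 17 = 62.
Step 2: Closures capture by reference, so add sees total = 62.
Step 3: f(0) returns 62 + 0 = 62

The answer is 62.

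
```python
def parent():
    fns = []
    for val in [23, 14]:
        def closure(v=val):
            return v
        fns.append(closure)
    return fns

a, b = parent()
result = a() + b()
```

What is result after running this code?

Step 1: Default argument v=val captures val at each iteration.
Step 2: a() returns 23 (captured at first iteration), b() returns 14 (captured at second).
Step 3: result = 23 + 14 = 37

The answer is 37.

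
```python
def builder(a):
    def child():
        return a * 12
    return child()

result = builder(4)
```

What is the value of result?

Step 1: builder(4) binds parameter a = 4.
Step 2: child() accesses a = 4 from enclosing scope.
Step 3: result = 4 * 12 = 48

The answer is 48.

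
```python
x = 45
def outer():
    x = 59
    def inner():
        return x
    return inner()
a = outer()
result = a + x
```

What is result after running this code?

Step 1: outer() has local x = 59. inner() reads from enclosing.
Step 2: outer() returns 59. Global x = 45 unchanged.
Step 3: result = 59 + 45 = 104

The answer is 104.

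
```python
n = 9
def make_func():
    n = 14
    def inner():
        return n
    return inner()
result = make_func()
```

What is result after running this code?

Step 1: n = 9 globally, but make_func() defines n = 14 locally.
Step 2: inner() looks up n. Not in local scope, so checks enclosing scope (make_func) and finds n = 14.
Step 3: result = 14

The answer is 14.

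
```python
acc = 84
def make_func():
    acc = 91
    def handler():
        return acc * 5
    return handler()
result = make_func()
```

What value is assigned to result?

Step 1: make_func() shadows global acc with acc = 91.
Step 2: handler() finds acc = 91 in enclosing scope, computes 91 * 5 = 455.
Step 3: result = 455

The answer is 455.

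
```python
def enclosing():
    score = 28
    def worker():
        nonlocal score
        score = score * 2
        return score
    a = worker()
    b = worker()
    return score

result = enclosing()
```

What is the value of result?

Step 1: score starts at 28.
Step 2: First worker(): score = 28 * 2 = 56.
Step 3: Second worker(): score = 56 * 2 = 112.
Step 4: result = 112

The answer is 112.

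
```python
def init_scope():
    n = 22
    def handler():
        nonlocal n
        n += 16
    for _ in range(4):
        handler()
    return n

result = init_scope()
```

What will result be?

Step 1: n = 22.
Step 2: handler() is called 4 times in a loop, each adding 16 via nonlocal.
Step 3: n = 22 + 16 * 4 = 86

The answer is 86.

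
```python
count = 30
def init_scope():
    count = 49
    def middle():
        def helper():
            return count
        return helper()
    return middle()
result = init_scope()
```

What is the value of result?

Step 1: init_scope() defines count = 49. middle() and helper() have no local count.
Step 2: helper() checks local (none), enclosing middle() (none), enclosing init_scope() and finds count = 49.
Step 3: result = 49

The answer is 49.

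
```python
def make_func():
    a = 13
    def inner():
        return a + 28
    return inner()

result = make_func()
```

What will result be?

Step 1: make_func() defines a = 13.
Step 2: inner() reads a = 13 from enclosing scope, returns 13 + 28 = 41.
Step 3: result = 41

The answer is 41.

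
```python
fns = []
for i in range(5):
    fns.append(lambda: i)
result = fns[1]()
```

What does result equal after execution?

Step 1: The loop creates 5 lambdas, all referencing the same variable i.
Step 2: After the loop, i = 4 (final value).
Step 3: fns[1]() looks up i at call time and finds 4. This is the late binding gotcha. result = 4

The answer is 4.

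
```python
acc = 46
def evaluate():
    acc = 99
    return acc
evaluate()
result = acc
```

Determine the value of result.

Step 1: acc = 46 globally.
Step 2: evaluate() creates a LOCAL acc = 99 (no global keyword!).
Step 3: The global acc is unchanged. result = 46

The answer is 46.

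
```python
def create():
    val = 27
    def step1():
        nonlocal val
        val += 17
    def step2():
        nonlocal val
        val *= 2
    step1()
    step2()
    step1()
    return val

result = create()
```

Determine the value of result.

Step 1: val = 27.
Step 2: step1(): val = 27 + 17 = 44.
Step 3: step2(): val = 44 * 2 = 88.
Step 4: step1(): val = 88 + 17 = 105. result = 105

The answer is 105.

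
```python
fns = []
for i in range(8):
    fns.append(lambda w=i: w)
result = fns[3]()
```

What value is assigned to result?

Step 1: Default argument w=i captures i's value at each iteration.
Step 2: fns[3] captured w = 3 when i was 3.
Step 3: result = 3

The answer is 3.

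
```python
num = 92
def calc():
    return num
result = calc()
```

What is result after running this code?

Step 1: num = 92 is defined in the global scope.
Step 2: calc() looks up num. No local num exists, so Python checks the global scope via LEGB rule and finds num = 92.
Step 3: result = 92

The answer is 92.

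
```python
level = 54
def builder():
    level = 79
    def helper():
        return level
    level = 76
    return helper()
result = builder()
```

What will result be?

Step 1: builder() sets level = 79, then later level = 76.
Step 2: helper() is called after level is reassigned to 76. Closures capture variables by reference, not by value.
Step 3: result = 76

The answer is 76.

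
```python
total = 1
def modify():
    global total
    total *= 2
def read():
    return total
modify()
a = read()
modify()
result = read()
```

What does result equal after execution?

Step 1: total = 1.
Step 2: First modify(): total = 1 * 2 = 2.
Step 3: Second modify(): total = 2 * 2 = 4.
Step 4: read() returns 4

The answer is 4.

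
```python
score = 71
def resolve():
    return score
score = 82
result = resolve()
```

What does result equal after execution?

Step 1: score is first set to 71, then reassigned to 82.
Step 2: resolve() is called after the reassignment, so it looks up the current global score = 82.
Step 3: result = 82

The answer is 82.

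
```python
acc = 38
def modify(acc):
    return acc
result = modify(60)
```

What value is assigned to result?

Step 1: Global acc = 38.
Step 2: modify(60) takes parameter acc = 60, which shadows the global.
Step 3: result = 60

The answer is 60.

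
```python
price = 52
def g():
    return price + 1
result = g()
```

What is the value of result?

Step 1: price = 52 is defined globally.
Step 2: g() looks up price from global scope = 52, then computes 52 + 1 = 53.
Step 3: result = 53

The answer is 53.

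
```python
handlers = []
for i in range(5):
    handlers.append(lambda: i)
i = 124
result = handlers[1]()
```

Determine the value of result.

Step 1: Lambdas capture the variable i by reference, not by value.
Step 2: After the loop, i is reassigned to 124.
Step 3: handlers[1]() looks up the current i = 124. result = 124

The answer is 124.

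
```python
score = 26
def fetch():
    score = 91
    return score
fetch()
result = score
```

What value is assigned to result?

Step 1: Global score = 26.
Step 2: fetch() creates local score = 91 (shadow, not modification).
Step 3: After fetch() returns, global score is unchanged. result = 26

The answer is 26.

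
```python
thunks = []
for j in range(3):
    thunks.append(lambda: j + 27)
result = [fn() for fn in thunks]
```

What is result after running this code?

Step 1: All lambdas capture j by reference. After the loop, j = 2.
Step 2: Each call returns 2 + 27 = 29.
Step 3: result = [29, 29, 29]

The answer is [29, 29, 29].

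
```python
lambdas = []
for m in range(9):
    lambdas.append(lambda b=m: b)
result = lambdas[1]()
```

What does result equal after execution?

Step 1: Default argument b=m captures m's value at each iteration.
Step 2: lambdas[1] captured b = 1 when m was 1.
Step 3: result = 1

The answer is 1.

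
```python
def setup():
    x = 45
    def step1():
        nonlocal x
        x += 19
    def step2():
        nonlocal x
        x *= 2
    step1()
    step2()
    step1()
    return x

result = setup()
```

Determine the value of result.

Step 1: x = 45.
Step 2: step1(): x = 45 + 19 = 64.
Step 3: step2(): x = 64 * 2 = 128.
Step 4: step1(): x = 128 + 19 = 147. result = 147

The answer is 147.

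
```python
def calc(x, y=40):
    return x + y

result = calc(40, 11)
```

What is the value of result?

Step 1: calc(40, 11) overrides default y with 11.
Step 2: Returns 40 + 11 = 51.
Step 3: result = 51

The answer is 51.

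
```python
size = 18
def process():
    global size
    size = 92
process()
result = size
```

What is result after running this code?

Step 1: size = 18 globally.
Step 2: process() declares global size and sets it to 92.
Step 3: After process(), global size = 92. result = 92

The answer is 92.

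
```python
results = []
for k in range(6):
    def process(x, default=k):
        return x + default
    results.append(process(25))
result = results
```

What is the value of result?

Step 1: Default argument default=k is evaluated at function definition time.
Step 2: Each iteration creates process with default = current k value.
Step 3: process(25) returns 25 + default. results = [25, 26, 27, 28, 29, 30]

The answer is [25, 26, 27, 28, 29, 30].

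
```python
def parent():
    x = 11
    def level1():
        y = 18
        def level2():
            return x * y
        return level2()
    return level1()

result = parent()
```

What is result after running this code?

Step 1: x = 11 in parent. y = 18 in level1.
Step 2: level2() reads x = 11 and y = 18 from enclosing scopes.
Step 3: result = 11 * 18 = 198

The answer is 198.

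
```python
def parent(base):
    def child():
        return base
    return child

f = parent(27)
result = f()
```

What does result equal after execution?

Step 1: parent(27) creates closure capturing base = 27.
Step 2: f() returns the captured base = 27.
Step 3: result = 27

The answer is 27.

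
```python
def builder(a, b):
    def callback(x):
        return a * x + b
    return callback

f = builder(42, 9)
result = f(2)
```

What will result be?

Step 1: builder(42, 9) captures a = 42, b = 9.
Step 2: f(2) computes 42 * 2 + 9 = 93.
Step 3: result = 93

The answer is 93.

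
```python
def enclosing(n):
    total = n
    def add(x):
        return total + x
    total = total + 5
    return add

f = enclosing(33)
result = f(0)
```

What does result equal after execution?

Step 1: enclosing(33) sets total = 33, then total = 33 + 5 = 38.
Step 2: Closures capture by reference, so add sees total = 38.
Step 3: f(0) returns 38 + 0 = 38

The answer is 38.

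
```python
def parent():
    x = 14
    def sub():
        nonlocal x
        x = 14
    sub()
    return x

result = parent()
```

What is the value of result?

Step 1: parent() sets x = 14.
Step 2: sub() uses nonlocal to reassign x = 14.
Step 3: result = 14

The answer is 14.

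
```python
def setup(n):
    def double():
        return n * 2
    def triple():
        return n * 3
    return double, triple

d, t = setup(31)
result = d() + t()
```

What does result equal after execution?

Step 1: Both closures capture the same n = 31.
Step 2: d() = 31 * 2 = 62, t() = 31 * 3 = 93.
Step 3: result = 62 + 93 = 155

The answer is 155.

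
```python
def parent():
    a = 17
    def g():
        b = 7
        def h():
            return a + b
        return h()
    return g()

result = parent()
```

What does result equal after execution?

Step 1: parent() defines a = 17. g() defines b = 7.
Step 2: h() accesses both from enclosing scopes: a = 17, b = 7.
Step 3: result = 17 + 7 = 24

The answer is 24.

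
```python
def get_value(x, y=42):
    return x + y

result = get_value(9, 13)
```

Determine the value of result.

Step 1: get_value(9, 13) overrides default y with 13.
Step 2: Returns 9 + 13 = 22.
Step 3: result = 22

The answer is 22.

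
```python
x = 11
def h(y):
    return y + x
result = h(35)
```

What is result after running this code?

Step 1: x = 11 is defined globally.
Step 2: h(35) uses parameter y = 35 and looks up x from global scope = 11.
Step 3: result = 35 + 11 = 46

The answer is 46.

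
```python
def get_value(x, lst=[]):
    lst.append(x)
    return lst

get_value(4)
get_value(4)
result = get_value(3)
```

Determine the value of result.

Step 1: Mutable default argument gotcha! The list [] is created once.
Step 2: Each call appends to the SAME list: [4], [4, 4], [4, 4, 3].
Step 3: result = [4, 4, 3]

The answer is [4, 4, 3].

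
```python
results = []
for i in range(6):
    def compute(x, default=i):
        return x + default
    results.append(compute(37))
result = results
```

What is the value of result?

Step 1: Default argument default=i is evaluated at function definition time.
Step 2: Each iteration creates compute with default = current i value.
Step 3: compute(37) returns 37 + default. results = [37, 38, 39, 40, 41, 42]

The answer is [37, 38, 39, 40, 41, 42].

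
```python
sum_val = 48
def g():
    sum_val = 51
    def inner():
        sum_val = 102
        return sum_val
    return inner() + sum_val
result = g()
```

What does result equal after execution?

Step 1: g() has local sum_val = 51. inner() has local sum_val = 102.
Step 2: inner() returns its local sum_val = 102.
Step 3: g() returns 102 + its own sum_val (51) = 153

The answer is 153.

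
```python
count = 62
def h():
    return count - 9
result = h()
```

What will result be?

Step 1: count = 62 is defined globally.
Step 2: h() looks up count from global scope = 62, then computes 62 - 9 = 53.
Step 3: result = 53

The answer is 53.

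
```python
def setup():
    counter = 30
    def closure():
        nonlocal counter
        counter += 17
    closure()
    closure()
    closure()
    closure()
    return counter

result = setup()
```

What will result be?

Step 1: counter starts at 30.
Step 2: closure() is called 4 times, each adding 17.
Step 3: counter = 30 + 17 * 4 = 98

The answer is 98.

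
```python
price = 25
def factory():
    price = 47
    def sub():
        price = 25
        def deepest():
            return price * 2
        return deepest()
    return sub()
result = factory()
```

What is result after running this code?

Step 1: deepest() looks up price through LEGB: not local, finds price = 25 in enclosing sub().
Step 2: Returns 25 * 2 = 50.
Step 3: result = 50

The answer is 50.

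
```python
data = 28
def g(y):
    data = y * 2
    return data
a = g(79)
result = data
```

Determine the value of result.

Step 1: Global data = 28.
Step 2: g(79) creates local data = 79 * 2 = 158.
Step 3: Global data unchanged because no global keyword. result = 28

The answer is 28.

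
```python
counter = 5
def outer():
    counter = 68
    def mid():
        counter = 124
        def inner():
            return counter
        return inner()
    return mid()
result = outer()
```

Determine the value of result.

Step 1: Three levels of shadowing: global 5, outer 68, mid 124.
Step 2: inner() finds counter = 124 in enclosing mid() scope.
Step 3: result = 124

The answer is 124.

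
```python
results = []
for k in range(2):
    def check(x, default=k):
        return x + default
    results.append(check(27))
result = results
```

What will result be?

Step 1: Default argument default=k is evaluated at function definition time.
Step 2: Each iteration creates check with default = current k value.
Step 3: check(27) returns 27 + default. results = [27, 28]

The answer is [27, 28].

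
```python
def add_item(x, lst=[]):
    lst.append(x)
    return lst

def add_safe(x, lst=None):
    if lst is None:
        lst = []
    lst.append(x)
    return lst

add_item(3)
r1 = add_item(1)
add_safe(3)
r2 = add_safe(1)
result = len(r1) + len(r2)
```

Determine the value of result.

Step 1: add_item shares mutable default: after 2 calls, lst = [3, 1], len = 2.
Step 2: add_safe creates fresh list each time: r2 = [1], len = 1.
Step 3: result = 2 + 1 = 3

The answer is 3.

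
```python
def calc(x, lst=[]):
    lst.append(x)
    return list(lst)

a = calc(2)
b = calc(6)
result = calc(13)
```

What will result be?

Step 1: Default list is shared. list() creates copies for return values.
Step 2: Internal list grows: [2] -> [2, 6] -> [2, 6, 13].
Step 3: result = [2, 6, 13]

The answer is [2, 6, 13].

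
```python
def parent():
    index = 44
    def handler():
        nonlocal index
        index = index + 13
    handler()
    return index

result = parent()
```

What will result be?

Step 1: parent() sets index = 44.
Step 2: handler() uses nonlocal to modify index in parent's scope: index = 44 + 13 = 57.
Step 3: parent() returns the modified index = 57

The answer is 57.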